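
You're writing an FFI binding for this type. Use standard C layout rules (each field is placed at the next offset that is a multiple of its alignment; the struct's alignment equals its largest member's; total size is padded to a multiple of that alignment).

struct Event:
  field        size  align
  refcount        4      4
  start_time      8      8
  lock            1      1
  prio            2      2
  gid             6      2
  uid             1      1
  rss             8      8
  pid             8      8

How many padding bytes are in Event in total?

10

0..4  refcount  (4B, 4-aligned)
4..8  -- padding (4B)
8..16  start_time  (8B, 8-aligned)
16..17  lock  (1B, 1-aligned)
17..18  -- padding (1B)
18..20  prio  (2B, 2-aligned)
20..26  gid  (6B, 2-aligned)
26..27  uid  (1B, 1-aligned)
27..32  -- padding (5B)
32..40  rss  (8B, 8-aligned)
40..48  pid  (8B, 8-aligned)
sizeof = 48, alignof = 8
data bytes 38, size 48 → padding 10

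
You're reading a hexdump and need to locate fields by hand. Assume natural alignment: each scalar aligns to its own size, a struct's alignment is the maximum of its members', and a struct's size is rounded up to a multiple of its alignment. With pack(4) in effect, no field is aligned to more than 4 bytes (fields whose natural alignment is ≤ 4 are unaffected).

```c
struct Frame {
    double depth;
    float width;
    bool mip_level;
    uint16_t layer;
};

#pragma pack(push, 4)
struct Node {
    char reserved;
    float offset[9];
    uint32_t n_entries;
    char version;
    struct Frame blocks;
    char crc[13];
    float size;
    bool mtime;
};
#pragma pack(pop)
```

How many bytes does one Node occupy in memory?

88

Frame: depth at 0 (size 8, align 8) → ends 8; width at 8 (size 4, align 4) → ends 12; mip_level at 12 (size 1, align 1) → ends 13; pad 1 to align 2 for layer; layer at 14 (size 2, align 2) → ends 16; total 16 bytes, alignment 8
reserved at 0 (size 1, align 1) → ends 1
pad 3 to align 4 for offset
offset at 4 (size 36, align 4) → ends 40
n_entries at 40 (size 4, align 4) → ends 44
version at 44 (size 1, align 1) → ends 45
pad 3 to align 4 for blocks
blocks at 48 (size 16, align 4) → ends 64
crc at 64 (size 13, align 1) → ends 77
pad 3 to align 4 for size
size at 80 (size 4, align 4) → ends 84
mtime at 84 (size 1, align 1) → ends 85
tail pad 3 to reach multiple of 4
total 88 bytes, alignment 4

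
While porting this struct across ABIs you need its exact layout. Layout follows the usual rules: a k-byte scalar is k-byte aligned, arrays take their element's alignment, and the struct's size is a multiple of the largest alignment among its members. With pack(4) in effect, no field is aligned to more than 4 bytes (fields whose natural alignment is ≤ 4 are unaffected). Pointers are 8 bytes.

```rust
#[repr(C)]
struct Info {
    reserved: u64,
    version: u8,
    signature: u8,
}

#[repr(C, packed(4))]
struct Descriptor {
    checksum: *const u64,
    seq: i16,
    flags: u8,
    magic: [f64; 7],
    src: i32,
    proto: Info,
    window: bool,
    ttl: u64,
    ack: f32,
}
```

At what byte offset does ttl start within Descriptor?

Info: 0..8  reserved  (8B, 8-aligned); 8..9  version  (1B, 1-aligned); 9..10  signature  (1B, 1-aligned); 10..16  -- tail padding (6B); sizeof = 16, alignof = 8
0..8  checksum  (8B, 4-aligned)
8..10  seq  (2B, 2-aligned)
10..11  flags  (1B, 1-aligned)
11..12  -- padding (1B)
12..68  magic  (56B, 4-aligned)
68..72  src  (4B, 4-aligned)
72..88  proto  (16B, 4-aligned)
88..89  window  (1B, 1-aligned)
89..92  -- padding (3B)
92..100  ttl  (8B, 4-aligned)

92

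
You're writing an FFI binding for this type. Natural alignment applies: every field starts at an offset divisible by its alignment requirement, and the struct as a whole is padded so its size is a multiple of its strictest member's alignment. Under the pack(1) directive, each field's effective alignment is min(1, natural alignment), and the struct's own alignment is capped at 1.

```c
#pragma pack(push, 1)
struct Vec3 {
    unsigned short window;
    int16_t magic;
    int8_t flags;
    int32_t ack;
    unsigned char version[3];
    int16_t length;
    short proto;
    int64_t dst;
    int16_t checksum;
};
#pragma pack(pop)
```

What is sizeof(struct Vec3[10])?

260

0..2  window  (2B, 1-aligned)
2..4  magic  (2B, 1-aligned)
4..5  flags  (1B, 1-aligned)
5..9  ack  (4B, 1-aligned)
9..12  version  (3B, 1-aligned)
12..14  length  (2B, 1-aligned)
14..16  proto  (2B, 1-aligned)
16..24  dst  (8B, 1-aligned)
24..26  checksum  (2B, 1-aligned)
sizeof = 26, alignof = 1
array of 10: 10 × 26 = 260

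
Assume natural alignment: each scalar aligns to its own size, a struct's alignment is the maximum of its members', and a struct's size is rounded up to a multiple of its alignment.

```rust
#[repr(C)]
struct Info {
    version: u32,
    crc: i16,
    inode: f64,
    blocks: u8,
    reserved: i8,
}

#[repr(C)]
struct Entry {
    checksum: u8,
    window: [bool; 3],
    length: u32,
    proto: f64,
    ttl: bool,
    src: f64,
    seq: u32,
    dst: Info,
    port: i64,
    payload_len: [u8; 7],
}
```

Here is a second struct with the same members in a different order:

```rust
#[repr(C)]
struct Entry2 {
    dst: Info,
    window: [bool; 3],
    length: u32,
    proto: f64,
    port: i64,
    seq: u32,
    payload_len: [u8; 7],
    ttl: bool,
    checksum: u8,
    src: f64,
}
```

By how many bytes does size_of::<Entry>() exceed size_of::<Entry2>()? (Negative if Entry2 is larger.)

Info: version at 0 (size 4, align 4) → ends 4; crc at 4 (size 2, align 2) → ends 6; pad 2 to align 8 for inode; inode at 8 (size 8, align 8) → ends 16; blocks at 16 (size 1, align 1) → ends 17; reserved at 17 (size 1, align 1) → ends 18; tail pad 6 to reach multiple of 8; total 24 bytes, alignment 8
checksum at 0 (size 1, align 1) → ends 1
window at 1 (size 3, align 1) → ends 4
length at 4 (size 4, align 4) → ends 8
proto at 8 (size 8, align 8) → ends 16
ttl at 16 (size 1, align 1) → ends 17
pad 7 to align 8 for src
src at 24 (size 8, align 8) → ends 32
seq at 32 (size 4, align 4) → ends 36
pad 4 to align 8 for dst
dst at 40 (size 24, align 8) → ends 64
port at 64 (size 8, align 8) → ends 72
payload_len at 72 (size 7, align 1) → ends 79
tail pad 1 to reach multiple of 8
total 80 bytes, alignment 8
— Entry2 —
dst at 0 (size 24, align 8) → ends 24
window at 24 (size 3, align 1) → ends 27
pad 1 to align 4 for length
length at 28 (size 4, align 4) → ends 32
proto at 32 (size 8, align 8) → ends 40
port at 40 (size 8, align 8) → ends 48
seq at 48 (size 4, align 4) → ends 52
payload_len at 52 (size 7, align 1) → ends 59
ttl at 59 (size 1, align 1) → ends 60
checksum at 60 (size 1, align 1) → ends 61
pad 3 to align 8 for src
src at 64 (size 8, align 8) → ends 72
total 72 bytes, alignment 8
80 − 72 = 8

8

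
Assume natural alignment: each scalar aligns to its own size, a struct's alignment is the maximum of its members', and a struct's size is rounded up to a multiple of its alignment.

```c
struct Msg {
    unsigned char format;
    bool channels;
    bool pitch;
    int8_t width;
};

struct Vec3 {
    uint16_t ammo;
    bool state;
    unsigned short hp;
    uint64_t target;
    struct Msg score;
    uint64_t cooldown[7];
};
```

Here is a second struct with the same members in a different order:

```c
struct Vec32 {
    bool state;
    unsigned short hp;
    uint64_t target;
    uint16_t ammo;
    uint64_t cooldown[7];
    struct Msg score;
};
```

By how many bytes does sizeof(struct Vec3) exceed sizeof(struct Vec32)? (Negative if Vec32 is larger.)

-8

Msg: @0: format [1B, align 1] → 1; @1: channels [1B, align 1] → 2; @2: pitch [1B, align 1] → 3; @3: width [1B, align 1] → 4; size 4, align 1
@0: ammo [2B, align 2] → 2
@2: state [1B, align 1] → 3
+1 pad (align 2)
@4: hp [2B, align 2] → 6
+2 pad (align 8)
@8: target [8B, align 8] → 16
@16: score [4B, align 1] → 20
+4 pad (align 8)
@24: cooldown [56B, align 8] → 80
size 80, align 8
— Vec32 —
@0: state [1B, align 1] → 1
+1 pad (align 2)
@2: hp [2B, align 2] → 4
+4 pad (align 8)
@8: target [8B, align 8] → 16
@16: ammo [2B, align 2] → 18
+6 pad (align 8)
@24: cooldown [56B, align 8] → 80
@80: score [4B, align 1] → 84
+4 tail pad (align 8)
size 88, align 8
80 − 88 = -8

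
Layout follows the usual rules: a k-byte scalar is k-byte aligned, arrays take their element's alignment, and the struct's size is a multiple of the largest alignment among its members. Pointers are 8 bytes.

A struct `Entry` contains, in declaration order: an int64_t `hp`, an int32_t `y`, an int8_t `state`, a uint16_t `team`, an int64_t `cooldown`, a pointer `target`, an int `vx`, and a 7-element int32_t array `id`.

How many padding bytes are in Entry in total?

1

0..8  hp  (8B, 8-aligned)
8..12  y  (4B, 4-aligned)
12..13  state  (1B, 1-aligned)
13..14  -- padding (1B)
14..16  team  (2B, 2-aligned)
16..24  cooldown  (8B, 8-aligned)
24..32  target  (8B, 8-aligned)
32..36  vx  (4B, 4-aligned)
36..64  id  (28B, 4-aligned)
sizeof = 64, alignof = 8
data bytes 63, size 64 → padding 1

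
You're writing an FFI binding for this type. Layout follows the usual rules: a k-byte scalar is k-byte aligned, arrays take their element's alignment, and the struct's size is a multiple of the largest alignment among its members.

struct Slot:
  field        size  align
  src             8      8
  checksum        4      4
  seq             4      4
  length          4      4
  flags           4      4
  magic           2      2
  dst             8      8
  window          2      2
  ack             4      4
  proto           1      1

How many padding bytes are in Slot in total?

src at 0 (size 8, align 8) → ends 8
checksum at 8 (size 4, align 4) → ends 12
seq at 12 (size 4, align 4) → ends 16
length at 16 (size 4, align 4) → ends 20
flags at 20 (size 4, align 4) → ends 24
magic at 24 (size 2, align 2) → ends 26
pad 6 to align 8 for dst
dst at 32 (size 8, align 8) → ends 40
window at 40 (size 2, align 2) → ends 42
pad 2 to align 4 for ack
ack at 44 (size 4, align 4) → ends 48
proto at 48 (size 1, align 1) → ends 49
tail pad 7 to reach multiple of 8
total 56 bytes, alignment 8
data bytes 41, size 56 → padding 15

15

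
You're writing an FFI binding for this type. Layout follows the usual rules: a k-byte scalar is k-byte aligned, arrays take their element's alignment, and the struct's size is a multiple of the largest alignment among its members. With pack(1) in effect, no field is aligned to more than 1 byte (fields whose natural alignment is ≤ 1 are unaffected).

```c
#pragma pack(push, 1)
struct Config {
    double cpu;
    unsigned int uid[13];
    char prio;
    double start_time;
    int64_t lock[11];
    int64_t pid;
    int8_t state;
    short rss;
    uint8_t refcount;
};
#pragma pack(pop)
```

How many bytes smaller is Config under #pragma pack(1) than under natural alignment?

natural layout:
  0..8  cpu  (8B, 8-aligned)
  8..60  uid  (52B, 4-aligned)
  60..61  prio  (1B, 1-aligned)
  61..64  -- padding (3B)
  64..72  start_time  (8B, 8-aligned)
  72..160  lock  (88B, 8-aligned)
  160..168  pid  (8B, 8-aligned)
  168..169  state  (1B, 1-aligned)
  169..170  -- padding (1B)
  170..172  rss  (2B, 2-aligned)
  172..173  refcount  (1B, 1-aligned)
  173..176  -- tail padding (3B)
  sizeof = 176, alignof = 8
packed(1) layout:
  0..8  cpu  (8B, 1-aligned)
  8..60  uid  (52B, 1-aligned)
  60..61  prio  (1B, 1-aligned)
  61..69  start_time  (8B, 1-aligned)
  69..157  lock  (88B, 1-aligned)
  157..165  pid  (8B, 1-aligned)
  165..166  state  (1B, 1-aligned)
  166..168  rss  (2B, 1-aligned)
  168..169  refcount  (1B, 1-aligned)
  sizeof = 169, alignof = 1
176 − 169 = 7

7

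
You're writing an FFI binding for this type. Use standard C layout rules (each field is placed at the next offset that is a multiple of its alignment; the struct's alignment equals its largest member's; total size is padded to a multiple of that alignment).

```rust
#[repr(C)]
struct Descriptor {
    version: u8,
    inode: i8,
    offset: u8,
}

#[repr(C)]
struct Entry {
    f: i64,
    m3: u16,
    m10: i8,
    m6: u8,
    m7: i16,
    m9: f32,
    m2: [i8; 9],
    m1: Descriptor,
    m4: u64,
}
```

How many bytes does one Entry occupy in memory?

Descriptor: @0: version [1B, align 1] → 1; @1: inode [1B, align 1] → 2; @2: offset [1B, align 1] → 3; size 3, align 1
@0: f [8B, align 8] → 8
@8: m3 [2B, align 2] → 10
@10: m10 [1B, align 1] → 11
@11: m6 [1B, align 1] → 12
@12: m7 [2B, align 2] → 14
+2 pad (align 4)
@16: m9 [4B, align 4] → 20
@20: m2 [9B, align 1] → 29
@29: m1 [3B, align 1] → 32
@32: m4 [8B, align 8] → 40
size 40, align 8

40 bytes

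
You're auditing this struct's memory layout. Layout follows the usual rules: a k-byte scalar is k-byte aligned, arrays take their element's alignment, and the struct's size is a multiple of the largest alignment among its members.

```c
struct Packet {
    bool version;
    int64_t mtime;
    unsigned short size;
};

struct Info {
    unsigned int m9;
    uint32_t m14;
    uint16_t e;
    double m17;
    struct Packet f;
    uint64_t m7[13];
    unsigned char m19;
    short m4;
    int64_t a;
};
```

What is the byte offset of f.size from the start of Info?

40

Packet: version at 0 (size 1, align 1) → ends 1; pad 7 to align 8 for mtime; mtime at 8 (size 8, align 8) → ends 16; size at 16 (size 2, align 2) → ends 18; tail pad 6 to reach multiple of 8; total 24 bytes, alignment 8
m9 at 0 (size 4, align 4) → ends 4
m14 at 4 (size 4, align 4) → ends 8
e at 8 (size 2, align 2) → ends 10
pad 6 to align 8 for m17
m17 at 16 (size 8, align 8) → ends 24
f at 24 (size 24, align 8) → ends 48
within Packet: size at 16
24 + 16 = 40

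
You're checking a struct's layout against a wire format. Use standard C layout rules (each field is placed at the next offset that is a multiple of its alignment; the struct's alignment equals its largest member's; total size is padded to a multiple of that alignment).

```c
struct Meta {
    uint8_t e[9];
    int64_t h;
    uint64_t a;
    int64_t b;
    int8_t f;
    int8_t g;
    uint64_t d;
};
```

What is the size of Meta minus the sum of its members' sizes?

0..9  e  (9B, 1-aligned)
9..16  -- padding (7B)
16..24  h  (8B, 8-aligned)
24..32  a  (8B, 8-aligned)
32..40  b  (8B, 8-aligned)
40..41  f  (1B, 1-aligned)
41..42  g  (1B, 1-aligned)
42..48  -- padding (6B)
48..56  d  (8B, 8-aligned)
sizeof = 56, alignof = 8
data bytes 43, size 56 → padding 13

13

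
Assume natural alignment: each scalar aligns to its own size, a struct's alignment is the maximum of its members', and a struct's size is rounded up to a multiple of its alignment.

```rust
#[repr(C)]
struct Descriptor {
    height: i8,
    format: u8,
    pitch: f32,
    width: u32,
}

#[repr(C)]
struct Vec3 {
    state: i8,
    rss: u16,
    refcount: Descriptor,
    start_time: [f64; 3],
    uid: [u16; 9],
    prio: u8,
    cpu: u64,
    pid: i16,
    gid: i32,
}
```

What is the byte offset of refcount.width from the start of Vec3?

Descriptor: height at 0 (size 1, align 1) → ends 1; format at 1 (size 1, align 1) → ends 2; pad 2 to align 4 for pitch; pitch at 4 (size 4, align 4) → ends 8; width at 8 (size 4, align 4) → ends 12; total 12 bytes, alignment 4
state at 0 (size 1, align 1) → ends 1
pad 1 to align 2 for rss
rss at 2 (size 2, align 2) → ends 4
refcount at 4 (size 12, align 4) → ends 16
within Descriptor: width at 8
4 + 8 = 12

12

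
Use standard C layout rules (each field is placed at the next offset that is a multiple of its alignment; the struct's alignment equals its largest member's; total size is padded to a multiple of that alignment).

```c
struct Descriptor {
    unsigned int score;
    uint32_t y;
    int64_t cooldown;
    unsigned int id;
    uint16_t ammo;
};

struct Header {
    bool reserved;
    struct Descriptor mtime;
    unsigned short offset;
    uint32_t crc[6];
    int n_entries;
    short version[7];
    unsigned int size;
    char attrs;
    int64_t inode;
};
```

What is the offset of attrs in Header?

84

Descriptor: score at 0 (size 4, align 4) → ends 4; y at 4 (size 4, align 4) → ends 8; cooldown at 8 (size 8, align 8) → ends 16; id at 16 (size 4, align 4) → ends 20; ammo at 20 (size 2, align 2) → ends 22; tail pad 2 to reach multiple of 8; total 24 bytes, alignment 8
reserved at 0 (size 1, align 1) → ends 1
pad 7 to align 8 for mtime
mtime at 8 (size 24, align 8) → ends 32
offset at 32 (size 2, align 2) → ends 34
pad 2 to align 4 for crc
crc at 36 (size 24, align 4) → ends 60
n_entries at 60 (size 4, align 4) → ends 64
version at 64 (size 14, align 2) → ends 78
pad 2 to align 4 for size
size at 80 (size 4, align 4) → ends 84
attrs at 84 (size 1, align 1) → ends 85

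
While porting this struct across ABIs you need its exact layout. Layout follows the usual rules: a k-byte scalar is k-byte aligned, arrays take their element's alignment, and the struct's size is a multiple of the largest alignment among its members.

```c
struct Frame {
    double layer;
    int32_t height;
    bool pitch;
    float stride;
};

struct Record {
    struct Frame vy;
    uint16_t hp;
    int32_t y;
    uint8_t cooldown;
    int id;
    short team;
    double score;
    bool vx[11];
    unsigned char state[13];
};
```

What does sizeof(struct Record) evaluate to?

80

Frame: 0..8  layer  (8B, 8-aligned); 8..12  height  (4B, 4-aligned); 12..13  pitch  (1B, 1-aligned); 13..16  -- padding (3B); 16..20  stride  (4B, 4-aligned); 20..24  -- tail padding (4B); sizeof = 24, alignof = 8
0..24  vy  (24B, 8-aligned)
24..26  hp  (2B, 2-aligned)
26..28  -- padding (2B)
28..32  y  (4B, 4-aligned)
32..33  cooldown  (1B, 1-aligned)
33..36  -- padding (3B)
36..40  id  (4B, 4-aligned)
40..42  team  (2B, 2-aligned)
42..48  -- padding (6B)
48..56  score  (8B, 8-aligned)
56..67  vx  (11B, 1-aligned)
67..80  state  (13B, 1-aligned)
sizeof = 80, alignof = 8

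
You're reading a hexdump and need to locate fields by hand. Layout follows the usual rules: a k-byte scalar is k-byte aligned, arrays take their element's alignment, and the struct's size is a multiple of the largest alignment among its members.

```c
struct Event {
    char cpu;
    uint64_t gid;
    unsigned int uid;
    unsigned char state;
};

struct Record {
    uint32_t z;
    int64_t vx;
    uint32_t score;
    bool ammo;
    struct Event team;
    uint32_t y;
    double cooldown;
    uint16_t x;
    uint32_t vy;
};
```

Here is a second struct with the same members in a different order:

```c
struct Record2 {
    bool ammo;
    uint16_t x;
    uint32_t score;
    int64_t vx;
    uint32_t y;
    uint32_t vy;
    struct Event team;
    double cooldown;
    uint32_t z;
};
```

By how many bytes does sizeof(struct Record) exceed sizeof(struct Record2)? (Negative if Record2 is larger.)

Event: cpu at 0 (size 1, align 1) → ends 1; pad 7 to align 8 for gid; gid at 8 (size 8, align 8) → ends 16; uid at 16 (size 4, align 4) → ends 20; state at 20 (size 1, align 1) → ends 21; tail pad 3 to reach multiple of 8; total 24 bytes, alignment 8
z at 0 (size 4, align 4) → ends 4
pad 4 to align 8 for vx
vx at 8 (size 8, align 8) → ends 16
score at 16 (size 4, align 4) → ends 20
ammo at 20 (size 1, align 1) → ends 21
pad 3 to align 8 for team
team at 24 (size 24, align 8) → ends 48
y at 48 (size 4, align 4) → ends 52
pad 4 to align 8 for cooldown
cooldown at 56 (size 8, align 8) → ends 64
x at 64 (size 2, align 2) → ends 66
pad 2 to align 4 for vy
vy at 68 (size 4, align 4) → ends 72
total 72 bytes, alignment 8
— Record2 —
ammo at 0 (size 1, align 1) → ends 1
pad 1 to align 2 for x
x at 2 (size 2, align 2) → ends 4
score at 4 (size 4, align 4) → ends 8
vx at 8 (size 8, align 8) → ends 16
y at 16 (size 4, align 4) → ends 20
vy at 20 (size 4, align 4) → ends 24
team at 24 (size 24, align 8) → ends 48
cooldown at 48 (size 8, align 8) → ends 56
z at 56 (size 4, align 4) → ends 60
tail pad 4 to reach multiple of 8
total 64 bytes, alignment 8
72 − 64 = 8

8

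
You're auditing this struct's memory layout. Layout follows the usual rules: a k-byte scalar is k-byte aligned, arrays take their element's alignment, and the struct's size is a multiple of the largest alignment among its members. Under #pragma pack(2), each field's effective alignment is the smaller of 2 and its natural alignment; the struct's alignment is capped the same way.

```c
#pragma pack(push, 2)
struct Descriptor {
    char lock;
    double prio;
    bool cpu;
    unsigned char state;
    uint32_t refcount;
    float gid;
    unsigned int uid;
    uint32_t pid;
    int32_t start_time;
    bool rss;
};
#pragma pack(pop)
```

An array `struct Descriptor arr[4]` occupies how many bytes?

lock at 0 (size 1, align 1) → ends 1
pad 1 to align 2 for prio
prio at 2 (size 8, align 2) → ends 10
cpu at 10 (size 1, align 1) → ends 11
state at 11 (size 1, align 1) → ends 12
refcount at 12 (size 4, align 2) → ends 16
gid at 16 (size 4, align 2) → ends 20
uid at 20 (size 4, align 2) → ends 24
pid at 24 (size 4, align 2) → ends 28
start_time at 28 (size 4, align 2) → ends 32
rss at 32 (size 1, align 1) → ends 33
tail pad 1 to reach multiple of 2
total 34 bytes, alignment 2
array of 4: 4 × 34 = 136

136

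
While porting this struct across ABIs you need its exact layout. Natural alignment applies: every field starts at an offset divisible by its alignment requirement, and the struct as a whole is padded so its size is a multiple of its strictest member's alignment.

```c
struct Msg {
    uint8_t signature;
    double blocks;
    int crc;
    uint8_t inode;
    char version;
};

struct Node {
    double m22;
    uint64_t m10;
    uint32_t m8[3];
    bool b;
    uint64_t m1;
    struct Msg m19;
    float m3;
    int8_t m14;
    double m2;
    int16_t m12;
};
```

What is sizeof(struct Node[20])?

Msg: @0: signature [1B, align 1] → 1; +7 pad (align 8); @8: blocks [8B, align 8] → 16; @16: crc [4B, align 4] → 20; @20: inode [1B, align 1] → 21; @21: version [1B, align 1] → 22; +2 tail pad (align 8); size 24, align 8
@0: m22 [8B, align 8] → 8
@8: m10 [8B, align 8] → 16
@16: m8 [12B, align 4] → 28
@28: b [1B, align 1] → 29
+3 pad (align 8)
@32: m1 [8B, align 8] → 40
@40: m19 [24B, align 8] → 64
@64: m3 [4B, align 4] → 68
@68: m14 [1B, align 1] → 69
+3 pad (align 8)
@72: m2 [8B, align 8] → 80
@80: m12 [2B, align 2] → 82
+6 tail pad (align 8)
size 88, align 8
array of 20: 20 × 88 = 1760

1760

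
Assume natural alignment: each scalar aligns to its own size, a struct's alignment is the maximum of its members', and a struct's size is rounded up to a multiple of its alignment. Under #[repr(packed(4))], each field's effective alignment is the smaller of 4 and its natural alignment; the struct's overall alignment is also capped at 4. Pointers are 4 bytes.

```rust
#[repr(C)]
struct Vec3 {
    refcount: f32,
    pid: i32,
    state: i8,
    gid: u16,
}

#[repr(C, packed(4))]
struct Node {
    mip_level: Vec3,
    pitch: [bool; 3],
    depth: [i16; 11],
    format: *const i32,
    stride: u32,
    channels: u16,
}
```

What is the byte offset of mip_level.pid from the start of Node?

4

Vec3: 0..4  refcount  (4B, 4-aligned); 4..8  pid  (4B, 4-aligned); 8..9  state  (1B, 1-aligned); 9..10  -- padding (1B); 10..12  gid  (2B, 2-aligned); sizeof = 12, alignof = 4
0..12  mip_level  (12B, 4-aligned)
within Vec3: pid at 4
0 + 4 = 4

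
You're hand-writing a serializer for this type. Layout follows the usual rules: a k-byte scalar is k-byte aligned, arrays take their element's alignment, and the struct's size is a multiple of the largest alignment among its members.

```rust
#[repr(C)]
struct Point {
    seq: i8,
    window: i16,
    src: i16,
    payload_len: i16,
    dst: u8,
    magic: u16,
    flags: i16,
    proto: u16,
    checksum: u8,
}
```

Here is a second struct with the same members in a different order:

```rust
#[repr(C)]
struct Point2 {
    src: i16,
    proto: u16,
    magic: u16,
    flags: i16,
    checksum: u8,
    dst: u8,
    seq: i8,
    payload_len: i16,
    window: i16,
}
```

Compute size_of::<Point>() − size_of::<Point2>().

seq at 0 (size 1, align 1) → ends 1
pad 1 to align 2 for window
window at 2 (size 2, align 2) → ends 4
src at 4 (size 2, align 2) → ends 6
payload_len at 6 (size 2, align 2) → ends 8
dst at 8 (size 1, align 1) → ends 9
pad 1 to align 2 for magic
magic at 10 (size 2, align 2) → ends 12
flags at 12 (size 2, align 2) → ends 14
proto at 14 (size 2, align 2) → ends 16
checksum at 16 (size 1, align 1) → ends 17
tail pad 1 to reach multiple of 2
total 18 bytes, alignment 2
— Point2 —
src at 0 (size 2, align 2) → ends 2
proto at 2 (size 2, align 2) → ends 4
magic at 4 (size 2, align 2) → ends 6
flags at 6 (size 2, align 2) → ends 8
checksum at 8 (size 1, align 1) → ends 9
dst at 9 (size 1, align 1) → ends 10
seq at 10 (size 1, align 1) → ends 11
pad 1 to align 2 for payload_len
payload_len at 12 (size 2, align 2) → ends 14
window at 14 (size 2, align 2) → ends 16
total 16 bytes, alignment 2
18 − 16 = 2

2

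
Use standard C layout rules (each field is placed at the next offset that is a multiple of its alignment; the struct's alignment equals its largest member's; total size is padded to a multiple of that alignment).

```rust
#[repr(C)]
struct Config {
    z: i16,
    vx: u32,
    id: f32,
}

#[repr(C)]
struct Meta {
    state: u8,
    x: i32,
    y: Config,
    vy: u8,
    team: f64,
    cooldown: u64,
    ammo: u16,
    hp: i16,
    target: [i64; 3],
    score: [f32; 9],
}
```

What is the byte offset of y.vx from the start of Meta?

Config: z at 0 (size 2, align 2) → ends 2; pad 2 to align 4 for vx; vx at 4 (size 4, align 4) → ends 8; id at 8 (size 4, align 4) → ends 12; total 12 bytes, alignment 4
state at 0 (size 1, align 1) → ends 1
pad 3 to align 4 for x
x at 4 (size 4, align 4) → ends 8
y at 8 (size 12, align 4) → ends 20
within Config: vx at 4
8 + 4 = 12

12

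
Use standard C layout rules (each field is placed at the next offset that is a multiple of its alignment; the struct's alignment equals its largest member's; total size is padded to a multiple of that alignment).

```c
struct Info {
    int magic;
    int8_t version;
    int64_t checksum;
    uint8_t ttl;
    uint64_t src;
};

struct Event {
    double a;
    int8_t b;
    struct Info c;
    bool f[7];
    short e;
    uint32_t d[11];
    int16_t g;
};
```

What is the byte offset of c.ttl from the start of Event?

Info: 0..4  magic  (4B, 4-aligned); 4..5  version  (1B, 1-aligned); 5..8  -- padding (3B); 8..16  checksum  (8B, 8-aligned); 16..17  ttl  (1B, 1-aligned); 17..24  -- padding (7B); 24..32  src  (8B, 8-aligned); sizeof = 32, alignof = 8
0..8  a  (8B, 8-aligned)
8..9  b  (1B, 1-aligned)
9..16  -- padding (7B)
16..48  c  (32B, 8-aligned)
within Info: ttl at 16
16 + 16 = 32

32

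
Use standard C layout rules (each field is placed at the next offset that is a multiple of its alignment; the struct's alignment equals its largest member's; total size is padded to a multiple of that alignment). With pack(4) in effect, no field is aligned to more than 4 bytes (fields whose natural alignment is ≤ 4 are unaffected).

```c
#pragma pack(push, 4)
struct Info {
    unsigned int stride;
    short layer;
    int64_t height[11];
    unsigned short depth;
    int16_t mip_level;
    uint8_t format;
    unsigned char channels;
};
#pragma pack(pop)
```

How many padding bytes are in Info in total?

stride at 0 (size 4, align 4) → ends 4
layer at 4 (size 2, align 2) → ends 6
pad 2 to align 4 for height
height at 8 (size 88, align 4) → ends 96
depth at 96 (size 2, align 2) → ends 98
mip_level at 98 (size 2, align 2) → ends 100
format at 100 (size 1, align 1) → ends 101
channels at 101 (size 1, align 1) → ends 102
tail pad 2 to reach multiple of 4
total 104 bytes, alignment 4
data bytes 100, size 104 → padding 4

4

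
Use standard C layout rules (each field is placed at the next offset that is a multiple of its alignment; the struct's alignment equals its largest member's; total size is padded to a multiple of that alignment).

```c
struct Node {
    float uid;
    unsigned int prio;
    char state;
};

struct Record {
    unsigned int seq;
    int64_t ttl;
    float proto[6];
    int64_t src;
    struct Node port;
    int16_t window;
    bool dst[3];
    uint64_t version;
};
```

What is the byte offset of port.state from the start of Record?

56

Node: uid at 0 (size 4, align 4) → ends 4; prio at 4 (size 4, align 4) → ends 8; state at 8 (size 1, align 1) → ends 9; tail pad 3 to reach multiple of 4; total 12 bytes, alignment 4
seq at 0 (size 4, align 4) → ends 4
pad 4 to align 8 for ttl
ttl at 8 (size 8, align 8) → ends 16
proto at 16 (size 24, align 4) → ends 40
src at 40 (size 8, align 8) → ends 48
port at 48 (size 12, align 4) → ends 60
within Node: state at 8
48 + 8 = 56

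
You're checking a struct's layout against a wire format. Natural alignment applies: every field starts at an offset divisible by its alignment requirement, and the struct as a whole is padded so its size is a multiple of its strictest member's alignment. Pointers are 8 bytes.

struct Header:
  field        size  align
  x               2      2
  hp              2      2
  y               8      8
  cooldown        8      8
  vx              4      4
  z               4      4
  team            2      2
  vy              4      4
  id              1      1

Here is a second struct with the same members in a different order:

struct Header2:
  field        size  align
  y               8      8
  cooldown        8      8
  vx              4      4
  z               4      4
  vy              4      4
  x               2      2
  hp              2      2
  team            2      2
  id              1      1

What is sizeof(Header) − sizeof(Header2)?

@0: x [2B, align 2] → 2
@2: hp [2B, align 2] → 4
+4 pad (align 8)
@8: y [8B, align 8] → 16
@16: cooldown [8B, align 8] → 24
@24: vx [4B, align 4] → 28
@28: z [4B, align 4] → 32
@32: team [2B, align 2] → 34
+2 pad (align 4)
@36: vy [4B, align 4] → 40
@40: id [1B, align 1] → 41
+7 tail pad (align 8)
size 48, align 8
— Header2 —
@0: y [8B, align 8] → 8
@8: cooldown [8B, align 8] → 16
@16: vx [4B, align 4] → 20
@20: z [4B, align 4] → 24
@24: vy [4B, align 4] → 28
@28: x [2B, align 2] → 30
@30: hp [2B, align 2] → 32
@32: team [2B, align 2] → 34
@34: id [1B, align 1] → 35
+5 tail pad (align 8)
size 40, align 8
48 − 40 = 8

8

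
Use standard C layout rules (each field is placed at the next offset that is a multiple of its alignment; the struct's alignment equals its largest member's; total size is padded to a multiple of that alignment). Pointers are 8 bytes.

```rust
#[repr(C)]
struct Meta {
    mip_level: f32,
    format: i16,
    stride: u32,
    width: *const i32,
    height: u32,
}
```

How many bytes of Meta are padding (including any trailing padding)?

0..4  mip_level  (4B, 4-aligned)
4..6  format  (2B, 2-aligned)
6..8  -- padding (2B)
8..12  stride  (4B, 4-aligned)
12..16  -- padding (4B)
16..24  width  (8B, 8-aligned)
24..28  height  (4B, 4-aligned)
28..32  -- tail padding (4B)
sizeof = 32, alignof = 8
data bytes 22, size 32 → padding 10

10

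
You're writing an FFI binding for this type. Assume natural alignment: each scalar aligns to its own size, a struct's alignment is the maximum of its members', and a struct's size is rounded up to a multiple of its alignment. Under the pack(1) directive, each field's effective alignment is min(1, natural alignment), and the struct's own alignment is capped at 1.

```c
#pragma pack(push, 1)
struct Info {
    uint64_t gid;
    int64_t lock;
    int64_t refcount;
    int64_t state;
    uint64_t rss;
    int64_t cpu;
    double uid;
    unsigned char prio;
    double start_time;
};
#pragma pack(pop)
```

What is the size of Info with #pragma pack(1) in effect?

65

0..8  gid  (8B, 1-aligned)
8..16  lock  (8B, 1-aligned)
16..24  refcount  (8B, 1-aligned)
24..32  state  (8B, 1-aligned)
32..40  rss  (8B, 1-aligned)
40..48  cpu  (8B, 1-aligned)
48..56  uid  (8B, 1-aligned)
56..57  prio  (1B, 1-aligned)
57..65  start_time  (8B, 1-aligned)
sizeof = 65, alignof = 1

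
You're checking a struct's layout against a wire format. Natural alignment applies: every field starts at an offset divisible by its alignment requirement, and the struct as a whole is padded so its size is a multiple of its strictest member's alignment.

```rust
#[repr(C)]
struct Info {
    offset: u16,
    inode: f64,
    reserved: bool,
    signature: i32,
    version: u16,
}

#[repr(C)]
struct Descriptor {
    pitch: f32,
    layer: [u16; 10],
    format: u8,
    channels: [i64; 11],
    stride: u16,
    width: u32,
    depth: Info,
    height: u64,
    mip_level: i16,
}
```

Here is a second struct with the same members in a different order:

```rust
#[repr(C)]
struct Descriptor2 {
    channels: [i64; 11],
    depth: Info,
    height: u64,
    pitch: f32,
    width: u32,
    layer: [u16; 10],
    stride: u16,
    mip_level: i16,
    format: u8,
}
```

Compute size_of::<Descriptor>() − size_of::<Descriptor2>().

Info: @0: offset [2B, align 2] → 2; +6 pad (align 8); @8: inode [8B, align 8] → 16; @16: reserved [1B, align 1] → 17; +3 pad (align 4); @20: signature [4B, align 4] → 24; @24: version [2B, align 2] → 26; +6 tail pad (align 8); size 32, align 8
@0: pitch [4B, align 4] → 4
@4: layer [20B, align 2] → 24
@24: format [1B, align 1] → 25
+7 pad (align 8)
@32: channels [88B, align 8] → 120
@120: stride [2B, align 2] → 122
+2 pad (align 4)
@124: width [4B, align 4] → 128
@128: depth [32B, align 8] → 160
@160: height [8B, align 8] → 168
@168: mip_level [2B, align 2] → 170
+6 tail pad (align 8)
size 176, align 8
— Descriptor2 —
@0: channels [88B, align 8] → 88
@88: depth [32B, align 8] → 120
@120: height [8B, align 8] → 128
@128: pitch [4B, align 4] → 132
@132: width [4B, align 4] → 136
@136: layer [20B, align 2] → 156
@156: stride [2B, align 2] → 158
@158: mip_level [2B, align 2] → 160
@160: format [1B, align 1] → 161
+7 tail pad (align 8)
size 168, align 8
176 − 168 = 8

8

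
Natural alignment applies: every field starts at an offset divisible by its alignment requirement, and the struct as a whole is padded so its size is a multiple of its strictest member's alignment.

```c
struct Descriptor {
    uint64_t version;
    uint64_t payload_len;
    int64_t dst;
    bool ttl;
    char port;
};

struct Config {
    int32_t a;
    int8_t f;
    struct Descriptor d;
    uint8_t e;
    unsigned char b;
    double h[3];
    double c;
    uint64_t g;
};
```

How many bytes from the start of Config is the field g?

Descriptor: version at 0 (size 8, align 8) → ends 8; payload_len at 8 (size 8, align 8) → ends 16; dst at 16 (size 8, align 8) → ends 24; ttl at 24 (size 1, align 1) → ends 25; port at 25 (size 1, align 1) → ends 26; tail pad 6 to reach multiple of 8; total 32 bytes, alignment 8
a at 0 (size 4, align 4) → ends 4
f at 4 (size 1, align 1) → ends 5
pad 3 to align 8 for d
d at 8 (size 32, align 8) → ends 40
e at 40 (size 1, align 1) → ends 41
b at 41 (size 1, align 1) → ends 42
pad 6 to align 8 for h
h at 48 (size 24, align 8) → ends 72
c at 72 (size 8, align 8) → ends 80
g at 80 (size 8, align 8) → ends 88

80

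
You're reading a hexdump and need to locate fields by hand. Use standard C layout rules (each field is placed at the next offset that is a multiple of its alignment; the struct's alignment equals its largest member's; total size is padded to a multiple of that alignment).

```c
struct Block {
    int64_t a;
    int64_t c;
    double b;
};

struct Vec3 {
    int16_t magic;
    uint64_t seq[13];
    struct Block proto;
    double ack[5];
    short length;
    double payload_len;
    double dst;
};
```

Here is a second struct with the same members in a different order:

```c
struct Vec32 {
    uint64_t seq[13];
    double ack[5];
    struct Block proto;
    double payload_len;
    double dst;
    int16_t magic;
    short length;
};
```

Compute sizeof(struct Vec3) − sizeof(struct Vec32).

8

Block: @0: a [8B, align 8] → 8; @8: c [8B, align 8] → 16; @16: b [8B, align 8] → 24; size 24, align 8
@0: magic [2B, align 2] → 2
+6 pad (align 8)
@8: seq [104B, align 8] → 112
@112: proto [24B, align 8] → 136
@136: ack [40B, align 8] → 176
@176: length [2B, align 2] → 178
+6 pad (align 8)
@184: payload_len [8B, align 8] → 192
@192: dst [8B, align 8] → 200
size 200, align 8
— Vec32 —
@0: seq [104B, align 8] → 104
@104: ack [40B, align 8] → 144
@144: proto [24B, align 8] → 168
@168: payload_len [8B, align 8] → 176
@176: dst [8B, align 8] → 184
@184: magic [2B, align 2] → 186
@186: length [2B, align 2] → 188
+4 tail pad (align 8)
size 192, align 8
200 − 192 = 8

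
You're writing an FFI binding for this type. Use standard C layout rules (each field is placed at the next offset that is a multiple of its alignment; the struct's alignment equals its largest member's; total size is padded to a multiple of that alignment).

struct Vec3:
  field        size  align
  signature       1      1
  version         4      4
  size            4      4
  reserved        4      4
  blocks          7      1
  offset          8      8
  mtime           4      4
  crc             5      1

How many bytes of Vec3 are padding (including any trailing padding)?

11

@0: signature [1B, align 1] → 1
+3 pad (align 4)
@4: version [4B, align 4] → 8
@8: size [4B, align 4] → 12
@12: reserved [4B, align 4] → 16
@16: blocks [7B, align 1] → 23
+1 pad (align 8)
@24: offset [8B, align 8] → 32
@32: mtime [4B, align 4] → 36
@36: crc [5B, align 1] → 41
+7 tail pad (align 8)
size 48, align 8
data bytes 37, size 48 → padding 11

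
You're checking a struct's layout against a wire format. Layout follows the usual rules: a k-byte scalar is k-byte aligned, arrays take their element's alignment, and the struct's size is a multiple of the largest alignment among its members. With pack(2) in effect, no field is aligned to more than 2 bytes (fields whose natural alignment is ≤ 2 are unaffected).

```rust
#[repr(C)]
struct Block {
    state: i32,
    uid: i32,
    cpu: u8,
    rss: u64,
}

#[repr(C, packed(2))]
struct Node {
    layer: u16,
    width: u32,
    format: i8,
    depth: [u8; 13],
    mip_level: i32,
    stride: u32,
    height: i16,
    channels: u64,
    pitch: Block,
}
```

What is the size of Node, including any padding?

Block: @0: state [4B, align 4] → 4; @4: uid [4B, align 4] → 8; @8: cpu [1B, align 1] → 9; +7 pad (align 8); @16: rss [8B, align 8] → 24; size 24, align 8
@0: layer [2B, align 2] → 2
@2: width [4B, align 2] → 6
@6: format [1B, align 1] → 7
@7: depth [13B, align 1] → 20
@20: mip_level [4B, align 2] → 24
@24: stride [4B, align 2] → 28
@28: height [2B, align 2] → 30
@30: channels [8B, align 2] → 38
@38: pitch [24B, align 2] → 62
size 62, align 2

62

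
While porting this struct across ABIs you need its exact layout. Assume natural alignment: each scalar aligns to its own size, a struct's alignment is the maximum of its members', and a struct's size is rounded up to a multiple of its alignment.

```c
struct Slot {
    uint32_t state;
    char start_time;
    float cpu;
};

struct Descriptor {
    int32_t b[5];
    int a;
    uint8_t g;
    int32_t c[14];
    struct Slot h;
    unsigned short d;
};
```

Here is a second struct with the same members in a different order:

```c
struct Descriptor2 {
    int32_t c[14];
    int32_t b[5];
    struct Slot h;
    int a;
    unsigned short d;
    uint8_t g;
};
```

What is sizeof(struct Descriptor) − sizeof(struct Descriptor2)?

4

Slot: state at 0 (size 4, align 4) → ends 4; start_time at 4 (size 1, align 1) → ends 5; pad 3 to align 4 for cpu; cpu at 8 (size 4, align 4) → ends 12; total 12 bytes, alignment 4
b at 0 (size 20, align 4) → ends 20
a at 20 (size 4, align 4) → ends 24
g at 24 (size 1, align 1) → ends 25
pad 3 to align 4 for c
c at 28 (size 56, align 4) → ends 84
h at 84 (size 12, align 4) → ends 96
d at 96 (size 2, align 2) → ends 98
tail pad 2 to reach multiple of 4
total 100 bytes, alignment 4
— Descriptor2 —
c at 0 (size 56, align 4) → ends 56
b at 56 (size 20, align 4) → ends 76
h at 76 (size 12, align 4) → ends 88
a at 88 (size 4, align 4) → ends 92
d at 92 (size 2, align 2) → ends 94
g at 94 (size 1, align 1) → ends 95
tail pad 1 to reach multiple of 4
total 96 bytes, alignment 4
100 − 96 = 4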